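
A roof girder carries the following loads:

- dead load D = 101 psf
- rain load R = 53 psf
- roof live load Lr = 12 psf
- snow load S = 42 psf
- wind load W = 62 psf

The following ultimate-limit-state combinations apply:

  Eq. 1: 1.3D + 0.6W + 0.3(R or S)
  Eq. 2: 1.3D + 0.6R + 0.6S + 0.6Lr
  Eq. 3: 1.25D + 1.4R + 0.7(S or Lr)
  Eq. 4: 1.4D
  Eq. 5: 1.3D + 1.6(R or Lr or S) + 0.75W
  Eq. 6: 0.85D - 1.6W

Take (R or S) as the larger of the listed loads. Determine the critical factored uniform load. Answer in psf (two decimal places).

(R or S) → R = 53 psf; (S or Lr) → S = 42 psf; (R or Lr or S) → R = 53 psf.
Eq. 1: 1.3(101) + 0.6(62) + 0.3(53) = 131.30 + 37.20 + 15.90 = 184.40
Eq. 2: 1.3(101) + 0.6(53) + 0.6(42) + 0.6(12) = 131.30 + 31.80 + 25.20 + 7.20 = 195.50
Eq. 3: 1.25(101) + 1.4(53) + 0.7(42) = 126.25 + 74.20 + 29.40 = 229.85
Eq. 4: 1.4(101) = 141.40
Eq. 5: 1.3(101) + 1.6(53) + 0.75(62) = 131.30 + 84.80 + 46.50 = 262.60
Eq. 6: 0.85(101) - 1.6(62) = 85.85 - 99.20 = -13.35
Combination 5 governs: q_u = 262.60 psf.

262.60 psf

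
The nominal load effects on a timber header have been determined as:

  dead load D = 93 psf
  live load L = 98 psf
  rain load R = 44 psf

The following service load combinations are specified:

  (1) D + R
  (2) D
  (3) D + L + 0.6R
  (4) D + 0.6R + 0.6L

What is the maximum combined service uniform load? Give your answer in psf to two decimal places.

(1) 1.0(93) + 1.0(44) = 93.00 + 44.00 = 137.00
(2) 1.0(93) = 93.00
(3) 1.0(93) + 1.0(98) + 0.6(44) = 93.00 + 98.00 + 26.40 = 217.40
(4) 1.0(93) + 0.6(44) + 0.6(98) = 93.00 + 26.40 + 58.80 = 178.20
Maximum is from combination 3.

217.40 psf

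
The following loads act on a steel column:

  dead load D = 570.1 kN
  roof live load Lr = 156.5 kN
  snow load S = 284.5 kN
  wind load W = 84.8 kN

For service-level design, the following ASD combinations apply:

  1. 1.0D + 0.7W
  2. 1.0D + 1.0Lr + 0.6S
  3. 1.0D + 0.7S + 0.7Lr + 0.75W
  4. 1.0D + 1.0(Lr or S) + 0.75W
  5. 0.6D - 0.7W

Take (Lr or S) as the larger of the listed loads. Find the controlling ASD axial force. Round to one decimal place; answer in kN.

(Lr or S) → S = 284.5 kN.
1. 1.0(570.1) + 0.7(84.8) = 570.1 + 59.4 = 629.5
2. 1.0(570.1) + 1.0(156.5) + 0.6(284.5) = 570.1 + 156.5 + 170.7 = 897.3
3. 1.0(570.1) + 0.7(284.5) + 0.7(156.5) + 0.75(84.8) = 942.4
4. 1.0(570.1) + 1.0(284.5) + 0.75(84.8) = 570.1 + 284.5 + 63.6 = 918.2
5. 0.6(570.1) - 0.7(84.8) = 342.1 - 59.4 = 282.7
The controlling combination is 3, giving 942.4 kN.

942.4 kN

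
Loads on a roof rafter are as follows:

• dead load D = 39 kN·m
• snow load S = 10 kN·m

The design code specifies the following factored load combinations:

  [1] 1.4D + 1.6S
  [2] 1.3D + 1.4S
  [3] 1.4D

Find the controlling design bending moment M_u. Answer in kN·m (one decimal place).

70.6 kN·m

[1] 1.4(39) + 1.6(10) = 54.6 + 16.0 = 70.6
[2] 1.3(39) + 1.4(10) = 50.7 + 14.0 = 64.7
[3] 1.4(39) = 54.6
Combination 1 governs: M_u = 70.6 kN·m.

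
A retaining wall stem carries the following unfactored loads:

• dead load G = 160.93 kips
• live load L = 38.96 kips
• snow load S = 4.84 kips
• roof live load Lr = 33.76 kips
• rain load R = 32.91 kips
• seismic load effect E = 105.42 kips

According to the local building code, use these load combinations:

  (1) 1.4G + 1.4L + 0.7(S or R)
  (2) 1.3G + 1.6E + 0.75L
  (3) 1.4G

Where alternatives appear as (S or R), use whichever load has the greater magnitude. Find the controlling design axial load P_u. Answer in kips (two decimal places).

(S or R) → R = 32.91 kips.
(1) 1.4(160.93) + 1.4(38.96) + 0.7(32.91) = 225.30 + 54.54 + 23.04 = 302.88
(2) 1.3(160.93) + 1.6(105.42) + 0.75(38.96) = 209.21 + 168.67 + 29.22 = 407.10
(3) 1.4(160.93) = 225.30
Maximum is from combination 2.

407.10 kips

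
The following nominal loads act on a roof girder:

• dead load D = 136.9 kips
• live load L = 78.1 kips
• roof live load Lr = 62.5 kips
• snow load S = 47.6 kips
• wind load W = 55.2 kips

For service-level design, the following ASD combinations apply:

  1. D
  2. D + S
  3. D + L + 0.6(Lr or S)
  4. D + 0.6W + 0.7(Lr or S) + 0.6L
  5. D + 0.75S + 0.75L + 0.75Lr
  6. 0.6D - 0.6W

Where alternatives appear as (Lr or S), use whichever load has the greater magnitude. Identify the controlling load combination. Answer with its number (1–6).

(Lr or S) → Lr = 62.5 kips.
1. 1.0(136.9) = 136.90
2. 1.0(136.9) + 1.0(47.6) = 184.50
3. 1.0(136.9) + 1.0(78.1) + 0.6(62.5) = 252.50
4. 1.0(136.9) + 0.6(55.2) + 0.7(62.5) + 0.6(78.1) = 260.63
5. 1.0(136.9) + 0.75(47.6) + 0.75(78.1) + 0.75(62.5) = 278.05
6. 0.6(136.9) - 0.6(55.2) = 49.02
The largest value is 278.05 kips from combination 5.

Combination 5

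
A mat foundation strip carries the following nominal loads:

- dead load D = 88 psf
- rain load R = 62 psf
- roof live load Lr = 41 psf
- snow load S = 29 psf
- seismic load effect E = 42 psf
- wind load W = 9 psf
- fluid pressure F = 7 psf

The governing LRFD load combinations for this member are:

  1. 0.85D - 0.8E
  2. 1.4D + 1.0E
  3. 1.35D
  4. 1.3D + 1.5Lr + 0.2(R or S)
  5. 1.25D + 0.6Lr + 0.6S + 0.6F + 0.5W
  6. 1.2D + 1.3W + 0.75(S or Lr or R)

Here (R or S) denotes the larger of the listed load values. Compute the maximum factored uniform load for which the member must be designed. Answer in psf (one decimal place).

(R or S) → R = 62 psf; (S or Lr or R) → R = 62 psf.
1. 0.85(88) - 0.8(42) = 74.8 - 33.6 = 41.2
2. 1.4(88) + 1.0(42) = 123.2 + 42.0 = 165.2
3. 1.35(88) = 118.8
4. 1.3(88) + 1.5(41) + 0.2(62) = 114.4 + 61.5 + 12.4 = 188.3
5. 1.25(88) + 0.6(41) + 0.6(29) + 0.6(7) + 0.5(9) = 110.0 + 24.6 + 17.4 + 4.2 + 4.5 = 160.7
6. 1.2(88) + 1.3(9) + 0.75(62) = 105.6 + 11.7 + 46.5 = 163.8
Combination 4 governs: q_u = 188.3 psf.

188.3 psf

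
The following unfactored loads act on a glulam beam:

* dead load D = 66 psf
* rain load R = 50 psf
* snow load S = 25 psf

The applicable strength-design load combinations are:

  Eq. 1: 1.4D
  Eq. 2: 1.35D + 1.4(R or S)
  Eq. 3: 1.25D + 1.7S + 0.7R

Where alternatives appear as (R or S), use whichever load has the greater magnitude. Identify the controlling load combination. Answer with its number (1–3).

Combination 3

(R or S) → R = 50 psf.
Eq. 1: 1.4(66) = 92.4
Eq. 2: 1.35(66) + 1.4(50) = 89.1 + 70.0 = 159.1
Eq. 3: 1.25(66) + 1.7(25) + 0.7(50) = 82.5 + 42.5 + 35.0 = 160.0
The largest value is 160.0 psf from combination 3.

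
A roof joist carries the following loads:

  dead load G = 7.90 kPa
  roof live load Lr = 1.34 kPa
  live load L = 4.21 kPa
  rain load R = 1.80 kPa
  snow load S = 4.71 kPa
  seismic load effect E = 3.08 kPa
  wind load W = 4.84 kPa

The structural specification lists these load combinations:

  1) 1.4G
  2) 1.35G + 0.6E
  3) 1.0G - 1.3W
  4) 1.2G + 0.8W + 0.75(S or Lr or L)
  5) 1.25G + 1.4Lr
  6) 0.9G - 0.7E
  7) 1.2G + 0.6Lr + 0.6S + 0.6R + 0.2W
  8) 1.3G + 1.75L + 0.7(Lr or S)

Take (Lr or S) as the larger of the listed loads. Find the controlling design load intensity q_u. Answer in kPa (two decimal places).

20.93 kPa

(S or Lr or L) → S = 4.71 kPa; (Lr or S) → S = 4.71 kPa.
1) 1.4(7.90) = 11.06
2) 1.35(7.90) + 0.6(3.08) = 12.51
3) 1.0(7.90) - 1.3(4.84) = 7.90 - 6.29 = 1.61
4) 1.2(7.90) + 0.8(4.84) + 0.75(4.71) = 9.48 + 3.87 + 3.53 = 16.88
5) 1.25(7.90) + 1.4(1.34) = 11.75
6) 0.9(7.90) - 0.7(3.08) = 7.11 - 2.16 = 4.95
7) 1.2(7.90) + 0.6(1.34) + 0.6(4.71) + 0.6(1.80) + 0.2(4.84) = 9.48 + 0.80 + 2.83 + 1.08 + 0.97 = 15.16
8) 1.3(7.90) + 1.75(4.21) + 0.7(4.71) = 20.93
Combination 8 governs: q_u = 20.93 kPa.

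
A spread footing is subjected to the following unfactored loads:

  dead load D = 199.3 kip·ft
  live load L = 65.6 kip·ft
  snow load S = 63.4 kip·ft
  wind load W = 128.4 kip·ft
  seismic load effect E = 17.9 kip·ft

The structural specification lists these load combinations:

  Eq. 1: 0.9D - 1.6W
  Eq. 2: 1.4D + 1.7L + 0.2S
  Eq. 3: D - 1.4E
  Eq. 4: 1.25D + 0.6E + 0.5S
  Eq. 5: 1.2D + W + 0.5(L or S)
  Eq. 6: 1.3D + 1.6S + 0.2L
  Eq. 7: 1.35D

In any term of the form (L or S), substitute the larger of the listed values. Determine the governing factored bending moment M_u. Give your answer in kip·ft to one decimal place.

403.2 kip·ft

(L or S) → L = 65.6 kip·ft.
Eq. 1: 0.9(199.3) - 1.6(128.4) = -26.1
Eq. 2: 1.4(199.3) + 1.7(65.6) + 0.2(63.4) = 403.2
Eq. 3: 1.0(199.3) - 1.4(17.9) = 174.2
Eq. 4: 1.25(199.3) + 0.6(17.9) + 0.5(63.4) = 291.6
Eq. 5: 1.2(199.3) + 1.0(128.4) + 0.5(65.6) = 400.4
Eq. 6: 1.3(199.3) + 1.6(63.4) + 0.2(65.6) = 373.7
Eq. 7: 1.35(199.3) = 269.1
The controlling combination is 2, giving 403.2 kip·ft.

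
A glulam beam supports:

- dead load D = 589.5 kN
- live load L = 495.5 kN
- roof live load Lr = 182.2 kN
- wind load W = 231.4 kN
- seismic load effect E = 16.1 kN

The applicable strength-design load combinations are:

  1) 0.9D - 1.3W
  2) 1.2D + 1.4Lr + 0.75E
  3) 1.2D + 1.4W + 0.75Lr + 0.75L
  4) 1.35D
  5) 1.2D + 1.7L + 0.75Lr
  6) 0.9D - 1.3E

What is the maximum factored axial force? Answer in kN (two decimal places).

1) 0.9(589.5) - 1.3(231.4) = 530.55 - 300.82 = 229.73
2) 1.2(589.5) + 1.4(182.2) + 0.75(16.1) = 707.40 + 255.08 + 12.08 = 974.56
3) 1.2(589.5) + 1.4(231.4) + 0.75(182.2) + 0.75(495.5) = 707.40 + 323.96 + 136.65 + 371.63 = 1539.64
4) 1.35(589.5) = 795.83
5) 1.2(589.5) + 1.7(495.5) + 0.75(182.2) = 707.40 + 842.35 + 136.65 = 1686.40
6) 0.9(589.5) - 1.3(16.1) = 530.55 - 20.93 = 509.62
The controlling combination is 5, giving 1686.40 kN.

1686.40 kN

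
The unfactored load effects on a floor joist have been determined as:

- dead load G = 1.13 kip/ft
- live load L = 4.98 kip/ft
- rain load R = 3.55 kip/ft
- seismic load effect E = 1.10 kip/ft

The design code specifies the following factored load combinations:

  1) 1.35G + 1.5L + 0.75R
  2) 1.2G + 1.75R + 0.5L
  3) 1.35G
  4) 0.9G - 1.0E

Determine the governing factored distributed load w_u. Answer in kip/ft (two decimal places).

1) 1.35(1.13) + 1.5(4.98) + 0.75(3.55) = 1.53 + 7.47 + 2.66 = 11.66
2) 1.2(1.13) + 1.75(3.55) + 0.5(4.98) = 1.36 + 6.21 + 2.49 = 10.06
3) 1.35(1.13) = 1.53
4) 0.9(1.13) - 1.0(1.10) = 1.02 - 1.10 = -0.08
Combination 1 governs: w_u = 11.66 kip/ft.

11.66 kip/ft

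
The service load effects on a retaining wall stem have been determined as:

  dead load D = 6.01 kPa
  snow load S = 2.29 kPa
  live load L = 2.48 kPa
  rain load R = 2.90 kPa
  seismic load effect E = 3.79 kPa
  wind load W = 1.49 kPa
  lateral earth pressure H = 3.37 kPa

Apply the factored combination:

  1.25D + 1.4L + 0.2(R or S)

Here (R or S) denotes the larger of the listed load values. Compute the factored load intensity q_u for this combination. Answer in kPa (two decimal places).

11.56 kPa

(R or S) → R = 2.90 kPa.
1.25(6.01) + 1.4(2.48) + 0.2(2.90) = 7.51 + 3.47 + 0.58 = 11.56
q_u = 11.56 kPa.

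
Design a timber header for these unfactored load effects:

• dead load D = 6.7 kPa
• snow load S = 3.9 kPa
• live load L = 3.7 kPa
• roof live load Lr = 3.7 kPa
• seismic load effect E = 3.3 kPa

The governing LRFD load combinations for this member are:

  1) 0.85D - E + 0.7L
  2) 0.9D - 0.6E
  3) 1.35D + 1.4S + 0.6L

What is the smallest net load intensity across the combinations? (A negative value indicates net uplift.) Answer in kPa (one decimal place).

4.1 kPa

1) 0.85(6.7) - 1.0(3.3) + 0.7(3.7) = 5.7 - 3.3 + 2.6 = 5.0
2) 0.9(6.7) - 0.6(3.3) = 4.1
3) 1.35(6.7) + 1.4(3.9) + 0.6(3.7) = 9.0 + 5.5 + 2.2 = 16.7
Combination 2 gives the minimum: 4.1 kPa.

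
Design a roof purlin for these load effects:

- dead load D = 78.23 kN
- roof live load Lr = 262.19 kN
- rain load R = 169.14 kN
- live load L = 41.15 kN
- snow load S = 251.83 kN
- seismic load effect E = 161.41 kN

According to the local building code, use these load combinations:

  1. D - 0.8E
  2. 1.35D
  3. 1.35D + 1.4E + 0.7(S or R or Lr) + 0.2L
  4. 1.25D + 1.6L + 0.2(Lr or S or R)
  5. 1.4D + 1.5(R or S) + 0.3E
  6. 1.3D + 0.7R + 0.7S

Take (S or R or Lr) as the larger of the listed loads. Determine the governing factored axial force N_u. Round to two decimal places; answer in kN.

535.69 kN

(S or R or Lr) → Lr = 262.19 kN; (Lr or S or R) → Lr = 262.19 kN; (R or S) → S = 251.83 kN.
1. 1.0(78.23) - 0.8(161.41) = 78.23 - 129.13 = -50.90
2. 1.35(78.23) = 105.61
3. 1.35(78.23) + 1.4(161.41) + 0.7(262.19) + 0.2(41.15) = 523.35
4. 1.25(78.23) + 1.6(41.15) + 0.2(262.19) = 97.79 + 65.84 + 52.44 = 216.07
5. 1.4(78.23) + 1.5(251.83) + 0.3(161.41) = 109.52 + 377.75 + 48.42 = 535.69
6. 1.3(78.23) + 0.7(169.14) + 0.7(251.83) = 101.70 + 118.40 + 176.28 = 396.38
Combination 5 governs: N_u = 535.69 kN.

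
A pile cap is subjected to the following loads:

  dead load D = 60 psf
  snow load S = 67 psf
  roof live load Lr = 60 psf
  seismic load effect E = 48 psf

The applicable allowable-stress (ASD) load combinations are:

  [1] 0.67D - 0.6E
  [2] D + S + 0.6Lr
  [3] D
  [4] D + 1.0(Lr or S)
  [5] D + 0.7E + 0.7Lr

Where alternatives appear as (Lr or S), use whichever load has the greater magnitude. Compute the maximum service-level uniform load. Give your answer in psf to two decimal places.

163.00 psf

(Lr or S) → S = 67 psf.
[1] 0.67(60) - 0.6(48) = 40.20 - 28.80 = 11.40
[2] 1.0(60) + 1.0(67) + 0.6(60) = 60.00 + 67.00 + 36.00 = 163.00
[3] 1.0(60) = 60.00
[4] 1.0(60) + 1.0(67) = 60.00 + 67.00 = 127.00
[5] 1.0(60) + 0.7(48) + 0.7(60) = 60.00 + 33.60 + 42.00 = 135.60
Maximum is from combination 2.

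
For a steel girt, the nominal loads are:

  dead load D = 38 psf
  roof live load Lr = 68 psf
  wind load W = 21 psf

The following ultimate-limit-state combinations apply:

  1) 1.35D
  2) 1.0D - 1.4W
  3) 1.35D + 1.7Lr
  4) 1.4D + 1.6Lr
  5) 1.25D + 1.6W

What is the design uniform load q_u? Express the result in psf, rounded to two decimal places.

1) 1.35(38) = 51.30
2) 1.0(38) - 1.4(21) = 8.60
3) 1.35(38) + 1.7(68) = 166.90
4) 1.4(38) + 1.6(68) = 162.00
5) 1.25(38) + 1.6(21) = 81.10
The controlling combination is 3, giving 166.90 psf.

166.90 psf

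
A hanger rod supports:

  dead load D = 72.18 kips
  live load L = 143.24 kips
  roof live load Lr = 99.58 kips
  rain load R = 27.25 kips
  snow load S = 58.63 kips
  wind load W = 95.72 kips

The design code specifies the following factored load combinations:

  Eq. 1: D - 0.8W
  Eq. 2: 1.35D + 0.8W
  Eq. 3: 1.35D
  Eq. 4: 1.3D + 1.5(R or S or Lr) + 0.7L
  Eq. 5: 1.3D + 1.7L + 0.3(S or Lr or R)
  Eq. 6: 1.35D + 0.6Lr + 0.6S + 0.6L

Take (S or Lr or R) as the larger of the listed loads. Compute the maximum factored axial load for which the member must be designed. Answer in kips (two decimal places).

(R or S or Lr) → Lr = 99.58 kips; (S or Lr or R) → Lr = 99.58 kips.
Eq. 1: 1.0(72.18) - 0.8(95.72) = -4.40
Eq. 2: 1.35(72.18) + 0.8(95.72) = 174.02
Eq. 3: 1.35(72.18) = 97.44
Eq. 4: 1.3(72.18) + 1.5(99.58) + 0.7(143.24) = 343.47
Eq. 5: 1.3(72.18) + 1.7(143.24) + 0.3(99.58) = 367.22
Eq. 6: 1.35(72.18) + 0.6(99.58) + 0.6(58.63) + 0.6(143.24) = 278.31
Maximum is from combination 5.

367.22 kips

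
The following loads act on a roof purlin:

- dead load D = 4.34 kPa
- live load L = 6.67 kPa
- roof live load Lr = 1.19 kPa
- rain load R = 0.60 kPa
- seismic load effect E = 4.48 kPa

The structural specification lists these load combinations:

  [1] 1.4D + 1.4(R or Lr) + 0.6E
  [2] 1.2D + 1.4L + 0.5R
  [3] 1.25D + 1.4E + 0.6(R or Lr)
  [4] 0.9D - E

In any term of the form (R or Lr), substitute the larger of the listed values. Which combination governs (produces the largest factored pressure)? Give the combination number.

Combination 2

(R or Lr) → Lr = 1.19 kPa.
[1] 1.4(4.34) + 1.4(1.19) + 0.6(4.48) = 10.43
[2] 1.2(4.34) + 1.4(6.67) + 0.5(0.60) = 14.85
[3] 1.25(4.34) + 1.4(4.48) + 0.6(1.19) = 12.41
[4] 0.9(4.34) - 1.0(4.48) = -0.57
The largest value is 14.85 kPa from combination 2.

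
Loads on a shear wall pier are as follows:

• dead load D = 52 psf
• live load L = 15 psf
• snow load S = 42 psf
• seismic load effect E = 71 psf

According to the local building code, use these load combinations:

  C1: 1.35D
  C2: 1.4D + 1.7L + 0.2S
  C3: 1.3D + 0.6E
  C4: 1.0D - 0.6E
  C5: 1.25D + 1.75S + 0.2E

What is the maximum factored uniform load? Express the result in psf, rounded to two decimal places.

C1: 1.35(52) = 70.20
C2: 1.4(52) + 1.7(15) + 0.2(42) = 72.80 + 25.50 + 8.40 = 106.70
C3: 1.3(52) + 0.6(71) = 67.60 + 42.60 = 110.20
C4: 1.0(52) - 0.6(71) = 52.00 - 42.60 = 9.40
C5: 1.25(52) + 1.75(42) + 0.2(71) = 65.00 + 73.50 + 14.20 = 152.70
Maximum is from combination 5.

152.70 psf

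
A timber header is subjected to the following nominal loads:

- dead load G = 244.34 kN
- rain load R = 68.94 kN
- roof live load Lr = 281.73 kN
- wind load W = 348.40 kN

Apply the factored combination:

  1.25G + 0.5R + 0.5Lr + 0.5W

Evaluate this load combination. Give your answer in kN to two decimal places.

1.25(244.34) + 0.5(68.94) + 0.5(281.73) + 0.5(348.40) = 654.96
N_u = 654.96 kN.

654.96 kN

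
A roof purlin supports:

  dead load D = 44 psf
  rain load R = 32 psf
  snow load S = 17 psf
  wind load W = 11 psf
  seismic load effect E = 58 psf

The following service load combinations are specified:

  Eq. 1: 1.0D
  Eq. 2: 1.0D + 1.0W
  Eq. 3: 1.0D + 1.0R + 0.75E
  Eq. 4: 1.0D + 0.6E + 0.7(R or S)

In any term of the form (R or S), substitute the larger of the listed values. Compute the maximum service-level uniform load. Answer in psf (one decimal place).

119.5 psf

(R or S) → R = 32 psf.
Eq. 1: 1.0(44) = 44.0
Eq. 2: 1.0(44) + 1.0(11) = 44.0 + 11.0 = 55.0
Eq. 3: 1.0(44) + 1.0(32) + 0.75(58) = 44.0 + 32.0 + 43.5 = 119.5
Eq. 4: 1.0(44) + 0.6(58) + 0.7(32) = 44.0 + 34.8 + 22.4 = 101.2
Combination 3 governs: q = 119.5 psf.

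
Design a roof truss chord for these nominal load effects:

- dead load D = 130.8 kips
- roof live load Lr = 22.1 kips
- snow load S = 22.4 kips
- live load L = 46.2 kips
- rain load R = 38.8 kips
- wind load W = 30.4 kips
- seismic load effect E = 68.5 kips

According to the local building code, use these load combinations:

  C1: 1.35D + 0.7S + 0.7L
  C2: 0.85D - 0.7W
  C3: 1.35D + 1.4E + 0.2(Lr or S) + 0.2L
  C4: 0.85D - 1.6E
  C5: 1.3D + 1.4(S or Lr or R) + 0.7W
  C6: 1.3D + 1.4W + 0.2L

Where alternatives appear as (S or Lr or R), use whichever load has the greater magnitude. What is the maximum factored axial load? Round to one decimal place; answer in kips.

286.2 kips

(Lr or S) → S = 22.4 kips; (S or Lr or R) → R = 38.8 kips.
C1: 1.35(130.8) + 0.7(22.4) + 0.7(46.2) = 224.6
C2: 0.85(130.8) - 0.7(30.4) = 89.9
C3: 1.35(130.8) + 1.4(68.5) + 0.2(22.4) + 0.2(46.2) = 286.2
C4: 0.85(130.8) - 1.6(68.5) = 1.6
C5: 1.3(130.8) + 1.4(38.8) + 0.7(30.4) = 245.6
C6: 1.3(130.8) + 1.4(30.4) + 0.2(46.2) = 221.8
The controlling combination is 3, giving 286.2 kips.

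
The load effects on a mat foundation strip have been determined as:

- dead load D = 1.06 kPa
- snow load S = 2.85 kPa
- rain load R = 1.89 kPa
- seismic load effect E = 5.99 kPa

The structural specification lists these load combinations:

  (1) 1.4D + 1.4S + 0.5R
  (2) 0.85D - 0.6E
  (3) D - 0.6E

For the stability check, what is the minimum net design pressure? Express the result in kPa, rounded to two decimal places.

(1) 1.4(1.06) + 1.4(2.85) + 0.5(1.89) = 1.48 + 3.99 + 0.95 = 6.42
(2) 0.85(1.06) - 0.6(5.99) = 0.90 - 3.59 = -2.69
(3) 1.0(1.06) - 0.6(5.99) = 1.06 - 3.59 = -2.53
Combination 2 gives the minimum: -2.69 kPa.

-2.69 kPa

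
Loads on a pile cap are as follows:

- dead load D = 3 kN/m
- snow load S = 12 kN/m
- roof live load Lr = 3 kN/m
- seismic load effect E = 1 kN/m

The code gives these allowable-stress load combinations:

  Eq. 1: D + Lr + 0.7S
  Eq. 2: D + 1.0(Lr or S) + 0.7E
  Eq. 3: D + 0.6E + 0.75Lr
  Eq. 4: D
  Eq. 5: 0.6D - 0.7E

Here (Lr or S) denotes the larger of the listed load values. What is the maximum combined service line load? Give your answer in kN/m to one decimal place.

15.7 kN/m

(Lr or S) → S = 12 kN/m.
Eq. 1: 1.0(3) + 1.0(3) + 0.7(12) = 14.4
Eq. 2: 1.0(3) + 1.0(12) + 0.7(1) = 15.7
Eq. 3: 1.0(3) + 0.6(1) + 0.75(3) = 5.9
Eq. 4: 1.0(3) = 3.0
Eq. 5: 0.6(3) - 0.7(1) = 1.1
Maximum is from combination 2.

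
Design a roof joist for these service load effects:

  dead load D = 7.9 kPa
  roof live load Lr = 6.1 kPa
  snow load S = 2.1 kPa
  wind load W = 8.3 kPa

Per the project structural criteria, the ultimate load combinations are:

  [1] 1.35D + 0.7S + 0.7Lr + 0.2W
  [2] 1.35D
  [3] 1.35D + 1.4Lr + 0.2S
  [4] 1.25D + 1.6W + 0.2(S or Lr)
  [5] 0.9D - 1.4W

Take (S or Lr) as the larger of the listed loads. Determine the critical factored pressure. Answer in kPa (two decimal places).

24.38 kPa

(S or Lr) → Lr = 6.1 kPa.
[1] 1.35(7.9) + 0.7(2.1) + 0.7(6.1) + 0.2(8.3) = 10.67 + 1.47 + 4.27 + 1.66 = 18.07
[2] 1.35(7.9) = 10.67
[3] 1.35(7.9) + 1.4(6.1) + 0.2(2.1) = 10.67 + 8.54 + 0.42 = 19.63
[4] 1.25(7.9) + 1.6(8.3) + 0.2(6.1) = 9.88 + 13.28 + 1.22 = 24.38
[5] 0.9(7.9) - 1.4(8.3) = 7.11 - 11.62 = -4.51
Maximum is from combination 4.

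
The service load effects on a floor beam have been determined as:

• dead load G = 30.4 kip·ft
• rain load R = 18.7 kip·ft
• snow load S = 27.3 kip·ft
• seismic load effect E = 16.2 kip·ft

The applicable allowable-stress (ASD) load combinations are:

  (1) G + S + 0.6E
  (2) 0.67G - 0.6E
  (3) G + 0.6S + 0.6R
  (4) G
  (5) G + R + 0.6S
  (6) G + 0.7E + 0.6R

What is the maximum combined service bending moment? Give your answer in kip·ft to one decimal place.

67.4 kip·ft

(1) 1.0(30.4) + 1.0(27.3) + 0.6(16.2) = 30.4 + 27.3 + 9.7 = 67.4
(2) 0.67(30.4) - 0.6(16.2) = 10.6
(3) 1.0(30.4) + 0.6(27.3) + 0.6(18.7) = 30.4 + 16.4 + 11.2 = 58.0
(4) 1.0(30.4) = 30.4
(5) 1.0(30.4) + 1.0(18.7) + 0.6(27.3) = 30.4 + 18.7 + 16.4 = 65.5
(6) 1.0(30.4) + 0.7(16.2) + 0.6(18.7) = 53.0
Combination 1 governs: M = 67.4 kip·ft.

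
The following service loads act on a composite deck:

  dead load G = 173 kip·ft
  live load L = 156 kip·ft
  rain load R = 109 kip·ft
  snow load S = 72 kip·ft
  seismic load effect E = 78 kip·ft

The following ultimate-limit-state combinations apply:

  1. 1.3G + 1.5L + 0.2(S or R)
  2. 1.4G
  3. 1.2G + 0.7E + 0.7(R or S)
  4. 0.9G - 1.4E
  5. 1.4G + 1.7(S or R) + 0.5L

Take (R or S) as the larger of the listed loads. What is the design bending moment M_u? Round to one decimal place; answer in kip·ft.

505.5 kip·ft

(S or R) → R = 109 kip·ft; (R or S) → R = 109 kip·ft.
1. 1.3(173) + 1.5(156) + 0.2(109) = 480.7
2. 1.4(173) = 242.2
3. 1.2(173) + 0.7(78) + 0.7(109) = 338.5
4. 0.9(173) - 1.4(78) = 46.5
5. 1.4(173) + 1.7(109) + 0.5(156) = 505.5
The controlling combination is 5, giving 505.5 kip·ft.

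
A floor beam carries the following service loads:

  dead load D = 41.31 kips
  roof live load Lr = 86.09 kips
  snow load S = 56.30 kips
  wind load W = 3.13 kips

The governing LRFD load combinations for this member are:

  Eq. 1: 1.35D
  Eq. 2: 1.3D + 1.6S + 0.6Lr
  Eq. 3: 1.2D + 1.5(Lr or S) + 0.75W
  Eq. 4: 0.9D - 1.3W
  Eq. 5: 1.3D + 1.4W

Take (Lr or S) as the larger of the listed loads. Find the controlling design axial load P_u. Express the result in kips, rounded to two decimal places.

195.44 kips

(Lr or S) → Lr = 86.09 kips.
Eq. 1: 1.35(41.31) = 55.77
Eq. 2: 1.3(41.31) + 1.6(56.30) + 0.6(86.09) = 195.44
Eq. 3: 1.2(41.31) + 1.5(86.09) + 0.75(3.13) = 181.05
Eq. 4: 0.9(41.31) - 1.3(3.13) = 37.18 - 4.07 = 33.11
Eq. 5: 1.3(41.31) + 1.4(3.13) = 58.09
Combination 2 governs: P_u = 195.44 kips.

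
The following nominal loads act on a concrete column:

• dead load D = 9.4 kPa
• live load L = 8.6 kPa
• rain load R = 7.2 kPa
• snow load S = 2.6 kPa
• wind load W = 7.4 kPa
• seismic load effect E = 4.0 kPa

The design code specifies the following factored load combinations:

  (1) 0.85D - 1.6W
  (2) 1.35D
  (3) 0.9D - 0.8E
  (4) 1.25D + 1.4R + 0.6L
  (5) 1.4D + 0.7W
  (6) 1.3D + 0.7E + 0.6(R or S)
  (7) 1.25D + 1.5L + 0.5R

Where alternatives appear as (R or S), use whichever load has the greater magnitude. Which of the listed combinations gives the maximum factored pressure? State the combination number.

(R or S) → R = 7.2 kPa.
(1) 0.85(9.4) - 1.6(7.4) = 7.99 - 11.84 = -3.85
(2) 1.35(9.4) = 12.69
(3) 0.9(9.4) - 0.8(4.0) = 8.46 - 3.20 = 5.26
(4) 1.25(9.4) + 1.4(7.2) + 0.6(8.6) = 11.75 + 10.08 + 5.16 = 26.99
(5) 1.4(9.4) + 0.7(7.4) = 13.16 + 5.18 = 18.34
(6) 1.3(9.4) + 0.7(4.0) + 0.6(7.2) = 12.22 + 2.80 + 4.32 = 19.34
(7) 1.25(9.4) + 1.5(8.6) + 0.5(7.2) = 11.75 + 12.90 + 3.60 = 28.25
The largest value is 28.25 kPa from combination 7.

Combination 7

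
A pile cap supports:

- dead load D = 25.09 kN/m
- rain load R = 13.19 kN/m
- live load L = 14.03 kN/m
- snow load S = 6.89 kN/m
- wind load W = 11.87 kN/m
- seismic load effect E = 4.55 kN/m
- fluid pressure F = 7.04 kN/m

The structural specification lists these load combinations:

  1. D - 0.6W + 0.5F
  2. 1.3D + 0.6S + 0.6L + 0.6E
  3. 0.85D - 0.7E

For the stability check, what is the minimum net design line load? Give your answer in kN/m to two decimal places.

18.14 kN/m

1. 1.0(25.09) - 0.6(11.87) + 0.5(7.04) = 25.09 - 7.12 + 3.52 = 21.49
2. 1.3(25.09) + 0.6(6.89) + 0.6(14.03) + 0.6(4.55) = 32.62 + 4.13 + 8.42 + 2.73 = 47.90
3. 0.85(25.09) - 0.7(4.55) = 21.33 - 3.19 = 18.14
Combination 3 gives the minimum: 18.14 kN/m.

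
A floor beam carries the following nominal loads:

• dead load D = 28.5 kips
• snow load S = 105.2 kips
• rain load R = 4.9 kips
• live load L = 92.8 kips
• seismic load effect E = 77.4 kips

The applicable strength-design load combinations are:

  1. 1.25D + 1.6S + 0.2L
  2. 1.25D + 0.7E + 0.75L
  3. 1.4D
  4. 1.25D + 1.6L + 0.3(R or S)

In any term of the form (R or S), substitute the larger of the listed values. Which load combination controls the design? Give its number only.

(R or S) → S = 105.2 kips.
1. 1.25(28.5) + 1.6(105.2) + 0.2(92.8) = 35.63 + 168.32 + 18.56 = 222.51
2. 1.25(28.5) + 0.7(77.4) + 0.75(92.8) = 35.63 + 54.18 + 69.60 = 159.41
3. 1.4(28.5) = 39.90
4. 1.25(28.5) + 1.6(92.8) + 0.3(105.2) = 35.63 + 148.48 + 31.56 = 215.67
The largest value is 222.51 kips from combination 1.

Combination 1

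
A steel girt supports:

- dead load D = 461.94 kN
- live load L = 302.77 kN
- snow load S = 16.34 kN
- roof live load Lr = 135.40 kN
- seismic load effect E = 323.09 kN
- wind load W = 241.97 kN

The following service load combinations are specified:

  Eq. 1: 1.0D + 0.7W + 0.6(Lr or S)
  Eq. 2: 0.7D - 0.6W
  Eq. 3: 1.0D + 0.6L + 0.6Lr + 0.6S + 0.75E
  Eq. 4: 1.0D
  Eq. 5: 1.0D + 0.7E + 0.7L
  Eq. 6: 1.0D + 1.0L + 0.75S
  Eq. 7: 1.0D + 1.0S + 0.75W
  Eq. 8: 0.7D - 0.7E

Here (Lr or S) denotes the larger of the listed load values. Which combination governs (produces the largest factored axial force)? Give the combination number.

(Lr or S) → Lr = 135.40 kN.
Eq. 1: 1.0(461.94) + 0.7(241.97) + 0.6(135.40) = 712.56
Eq. 2: 0.7(461.94) - 0.6(241.97) = 178.18
Eq. 3: 1.0(461.94) + 0.6(302.77) + 0.6(135.40) + 0.6(16.34) + 0.75(323.09) = 976.96
Eq. 4: 1.0(461.94) = 461.94
Eq. 5: 1.0(461.94) + 0.7(323.09) + 0.7(302.77) = 900.04
Eq. 6: 1.0(461.94) + 1.0(302.77) + 0.75(16.34) = 776.97
Eq. 7: 1.0(461.94) + 1.0(16.34) + 0.75(241.97) = 659.76
Eq. 8: 0.7(461.94) - 0.7(323.09) = 97.20
The largest value is 976.96 kN from combination 3.

Combination 3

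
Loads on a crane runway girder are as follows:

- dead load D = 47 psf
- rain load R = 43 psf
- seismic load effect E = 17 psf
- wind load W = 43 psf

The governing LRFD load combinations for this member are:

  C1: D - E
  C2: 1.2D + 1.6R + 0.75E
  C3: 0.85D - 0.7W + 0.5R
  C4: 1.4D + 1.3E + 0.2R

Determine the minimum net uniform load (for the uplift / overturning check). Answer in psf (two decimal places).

C1: 1.0(47) - 1.0(17) = 30.00
C2: 1.2(47) + 1.6(43) + 0.75(17) = 137.95
C3: 0.85(47) - 0.7(43) + 0.5(43) = 31.35
C4: 1.4(47) + 1.3(17) + 0.2(43) = 96.50
Combination 1 gives the minimum: 30.00 psf.

30.00 psf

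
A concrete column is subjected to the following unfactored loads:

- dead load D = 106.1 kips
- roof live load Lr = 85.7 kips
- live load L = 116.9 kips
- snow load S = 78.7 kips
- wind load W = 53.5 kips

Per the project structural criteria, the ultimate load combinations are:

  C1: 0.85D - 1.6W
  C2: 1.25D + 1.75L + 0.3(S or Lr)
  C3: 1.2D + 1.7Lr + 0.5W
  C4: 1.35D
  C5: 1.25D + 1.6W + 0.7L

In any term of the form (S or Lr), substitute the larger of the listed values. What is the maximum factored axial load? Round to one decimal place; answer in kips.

362.9 kips

(S or Lr) → Lr = 85.7 kips.
C1: 0.85(106.1) - 1.6(53.5) = 90.2 - 85.6 = 4.6
C2: 1.25(106.1) + 1.75(116.9) + 0.3(85.7) = 132.6 + 204.6 + 25.7 = 362.9
C3: 1.2(106.1) + 1.7(85.7) + 0.5(53.5) = 127.3 + 145.7 + 26.8 = 299.8
C4: 1.35(106.1) = 143.2
C5: 1.25(106.1) + 1.6(53.5) + 0.7(116.9) = 300.1
The controlling combination is 2, giving 362.9 kips.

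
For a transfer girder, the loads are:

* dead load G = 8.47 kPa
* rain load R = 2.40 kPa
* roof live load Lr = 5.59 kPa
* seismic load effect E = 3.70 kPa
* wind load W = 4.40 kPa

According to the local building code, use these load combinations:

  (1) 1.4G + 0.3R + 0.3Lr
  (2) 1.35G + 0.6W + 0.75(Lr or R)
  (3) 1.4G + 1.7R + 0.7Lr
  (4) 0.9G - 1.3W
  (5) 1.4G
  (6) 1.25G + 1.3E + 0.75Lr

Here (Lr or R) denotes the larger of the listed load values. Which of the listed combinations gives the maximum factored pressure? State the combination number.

(Lr or R) → Lr = 5.59 kPa.
(1) 1.4(8.47) + 0.3(2.40) + 0.3(5.59) = 14.26
(2) 1.35(8.47) + 0.6(4.40) + 0.75(5.59) = 18.27
(3) 1.4(8.47) + 1.7(2.40) + 0.7(5.59) = 19.85
(4) 0.9(8.47) - 1.3(4.40) = 1.90
(5) 1.4(8.47) = 11.86
(6) 1.25(8.47) + 1.3(3.70) + 0.75(5.59) = 19.59
The largest value is 19.85 kPa from combination 3.

Combination 3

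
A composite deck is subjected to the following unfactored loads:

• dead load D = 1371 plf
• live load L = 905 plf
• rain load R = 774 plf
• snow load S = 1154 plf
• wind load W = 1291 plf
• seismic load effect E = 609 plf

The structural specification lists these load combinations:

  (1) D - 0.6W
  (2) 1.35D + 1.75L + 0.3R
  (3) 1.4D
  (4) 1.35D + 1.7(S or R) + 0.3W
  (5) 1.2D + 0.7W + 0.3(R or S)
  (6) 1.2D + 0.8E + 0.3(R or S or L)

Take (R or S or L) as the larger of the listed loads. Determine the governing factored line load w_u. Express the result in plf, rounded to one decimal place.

(S or R) → S = 1154 plf; (R or S) → S = 1154 plf; (R or S or L) → S = 1154 plf.
(1) 1.0(1371) - 0.6(1291) = 1371.0 - 774.6 = 596.4
(2) 1.35(1371) + 1.75(905) + 0.3(774) = 3666.8
(3) 1.4(1371) = 1919.4
(4) 1.35(1371) + 1.7(1154) + 0.3(1291) = 1850.9 + 1961.8 + 387.3 = 4200.0
(5) 1.2(1371) + 0.7(1291) + 0.3(1154) = 1645.2 + 903.7 + 346.2 = 2895.1
(6) 1.2(1371) + 0.8(609) + 0.3(1154) = 1645.2 + 487.2 + 346.2 = 2478.6
The controlling combination is 4, giving 4200.0 plf.

4200.0 plf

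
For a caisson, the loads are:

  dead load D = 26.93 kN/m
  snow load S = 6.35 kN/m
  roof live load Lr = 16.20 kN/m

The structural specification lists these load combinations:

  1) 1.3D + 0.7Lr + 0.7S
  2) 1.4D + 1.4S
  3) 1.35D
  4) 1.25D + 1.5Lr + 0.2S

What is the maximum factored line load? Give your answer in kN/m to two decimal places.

1) 1.3(26.93) + 0.7(16.20) + 0.7(6.35) = 50.79
2) 1.4(26.93) + 1.4(6.35) = 46.59
3) 1.35(26.93) = 36.36
4) 1.25(26.93) + 1.5(16.20) + 0.2(6.35) = 59.23
Maximum is from combination 4.

59.23 kN/m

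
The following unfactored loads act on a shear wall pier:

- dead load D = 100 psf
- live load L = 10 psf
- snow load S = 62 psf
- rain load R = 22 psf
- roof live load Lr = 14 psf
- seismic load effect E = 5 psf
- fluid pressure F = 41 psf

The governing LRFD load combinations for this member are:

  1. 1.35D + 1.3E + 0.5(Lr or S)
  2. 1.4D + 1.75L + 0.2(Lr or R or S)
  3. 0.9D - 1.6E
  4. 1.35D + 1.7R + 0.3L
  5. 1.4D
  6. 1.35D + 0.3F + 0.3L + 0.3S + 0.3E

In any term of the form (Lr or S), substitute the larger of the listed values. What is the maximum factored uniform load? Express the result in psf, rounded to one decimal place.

(Lr or S) → S = 62 psf; (Lr or R or S) → S = 62 psf.
1. 1.35(100) + 1.3(5) + 0.5(62) = 172.5
2. 1.4(100) + 1.75(10) + 0.2(62) = 169.9
3. 0.9(100) - 1.6(5) = 82.0
4. 1.35(100) + 1.7(22) + 0.3(10) = 175.4
5. 1.4(100) = 140.0
6. 1.35(100) + 0.3(41) + 0.3(10) + 0.3(62) + 0.3(5) = 170.4
The controlling combination is 4, giving 175.4 psf.

175.4 psf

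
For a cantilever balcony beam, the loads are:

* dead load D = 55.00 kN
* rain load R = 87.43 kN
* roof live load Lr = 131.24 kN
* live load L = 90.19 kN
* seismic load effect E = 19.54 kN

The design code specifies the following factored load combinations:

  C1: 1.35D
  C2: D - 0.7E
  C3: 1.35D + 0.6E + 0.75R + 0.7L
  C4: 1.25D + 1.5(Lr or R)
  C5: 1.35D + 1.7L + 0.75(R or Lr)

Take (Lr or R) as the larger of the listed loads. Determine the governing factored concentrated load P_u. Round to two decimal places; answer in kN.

326.00 kN

(Lr or R) → Lr = 131.24 kN; (R or Lr) → Lr = 131.24 kN.
C1: 1.35(55.00) = 74.25
C2: 1.0(55.00) - 0.7(19.54) = 41.32
C3: 1.35(55.00) + 0.6(19.54) + 0.75(87.43) + 0.7(90.19) = 214.68
C4: 1.25(55.00) + 1.5(131.24) = 265.61
C5: 1.35(55.00) + 1.7(90.19) + 0.75(131.24) = 326.00
Combination 5 governs: P_u = 326.00 kN.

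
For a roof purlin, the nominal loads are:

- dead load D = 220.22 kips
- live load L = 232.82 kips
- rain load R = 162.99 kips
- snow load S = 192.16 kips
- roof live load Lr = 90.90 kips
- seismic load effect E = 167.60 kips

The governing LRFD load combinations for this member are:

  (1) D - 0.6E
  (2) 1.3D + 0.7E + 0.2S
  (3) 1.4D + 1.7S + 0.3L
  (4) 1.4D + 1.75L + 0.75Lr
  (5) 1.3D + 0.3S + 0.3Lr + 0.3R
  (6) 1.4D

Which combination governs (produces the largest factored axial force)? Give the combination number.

(1) 1.0(220.22) - 0.6(167.60) = 220.22 - 100.56 = 119.66
(2) 1.3(220.22) + 0.7(167.60) + 0.2(192.16) = 286.29 + 117.32 + 38.43 = 442.04
(3) 1.4(220.22) + 1.7(192.16) + 0.3(232.82) = 308.31 + 326.67 + 69.85 = 704.83
(4) 1.4(220.22) + 1.75(232.82) + 0.75(90.90) = 783.92
(5) 1.3(220.22) + 0.3(192.16) + 0.3(90.90) + 0.3(162.99) = 420.10
(6) 1.4(220.22) = 308.31
The largest value is 783.92 kips from combination 4.

Combination 4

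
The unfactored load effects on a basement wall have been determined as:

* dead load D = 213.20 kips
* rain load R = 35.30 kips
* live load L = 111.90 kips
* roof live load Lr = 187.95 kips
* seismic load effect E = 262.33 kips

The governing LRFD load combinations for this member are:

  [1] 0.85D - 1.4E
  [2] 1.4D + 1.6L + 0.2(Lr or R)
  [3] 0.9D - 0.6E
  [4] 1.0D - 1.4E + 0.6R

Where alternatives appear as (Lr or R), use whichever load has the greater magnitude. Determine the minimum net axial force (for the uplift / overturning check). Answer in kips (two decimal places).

(Lr or R) → Lr = 187.95 kips.
[1] 0.85(213.20) - 1.4(262.33) = 181.22 - 367.26 = -186.04
[2] 1.4(213.20) + 1.6(111.90) + 0.2(187.95) = 298.48 + 179.04 + 37.59 = 515.11
[3] 0.9(213.20) - 0.6(262.33) = 191.88 - 157.40 = 34.48
[4] 1.0(213.20) - 1.4(262.33) + 0.6(35.30) = 213.20 - 367.26 + 21.18 = -132.88
Combination 1 gives the minimum: -186.04 kips.

-186.04 kips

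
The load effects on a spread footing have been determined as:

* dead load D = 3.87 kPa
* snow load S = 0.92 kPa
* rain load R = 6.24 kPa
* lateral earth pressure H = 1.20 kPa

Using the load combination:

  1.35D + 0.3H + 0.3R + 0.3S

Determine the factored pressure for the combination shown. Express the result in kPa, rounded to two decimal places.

7.73 kPa

1.35(3.87) + 0.3(1.20) + 0.3(6.24) + 0.3(0.92) = 5.22 + 0.36 + 1.87 + 0.28 = 7.73
p_u = 7.73 kPa.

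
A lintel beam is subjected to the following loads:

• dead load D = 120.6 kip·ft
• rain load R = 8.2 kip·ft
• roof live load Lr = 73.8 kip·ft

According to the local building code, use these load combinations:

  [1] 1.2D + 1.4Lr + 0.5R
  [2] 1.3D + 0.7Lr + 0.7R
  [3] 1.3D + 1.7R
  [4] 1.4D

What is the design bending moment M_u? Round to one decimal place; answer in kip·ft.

252.1 kip·ft

[1] 1.2(120.6) + 1.4(73.8) + 0.5(8.2) = 144.7 + 103.3 + 4.1 = 252.1
[2] 1.3(120.6) + 0.7(73.8) + 0.7(8.2) = 156.8 + 51.7 + 5.7 = 214.2
[3] 1.3(120.6) + 1.7(8.2) = 156.8 + 13.9 = 170.7
[4] 1.4(120.6) = 168.8
Maximum is from combination 1.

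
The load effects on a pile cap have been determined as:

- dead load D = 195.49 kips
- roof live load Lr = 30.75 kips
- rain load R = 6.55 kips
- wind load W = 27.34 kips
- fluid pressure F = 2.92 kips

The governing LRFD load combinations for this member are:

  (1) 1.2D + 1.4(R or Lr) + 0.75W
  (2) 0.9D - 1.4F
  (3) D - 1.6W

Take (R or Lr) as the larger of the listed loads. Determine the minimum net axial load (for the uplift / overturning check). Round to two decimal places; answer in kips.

151.75 kips

(R or Lr) → Lr = 30.75 kips.
(1) 1.2(195.49) + 1.4(30.75) + 0.75(27.34) = 298.14
(2) 0.9(195.49) - 1.4(2.92) = 175.94 - 4.09 = 171.85
(3) 1.0(195.49) - 1.6(27.34) = 195.49 - 43.74 = 151.75
Combination 3 gives the minimum: 151.75 kips.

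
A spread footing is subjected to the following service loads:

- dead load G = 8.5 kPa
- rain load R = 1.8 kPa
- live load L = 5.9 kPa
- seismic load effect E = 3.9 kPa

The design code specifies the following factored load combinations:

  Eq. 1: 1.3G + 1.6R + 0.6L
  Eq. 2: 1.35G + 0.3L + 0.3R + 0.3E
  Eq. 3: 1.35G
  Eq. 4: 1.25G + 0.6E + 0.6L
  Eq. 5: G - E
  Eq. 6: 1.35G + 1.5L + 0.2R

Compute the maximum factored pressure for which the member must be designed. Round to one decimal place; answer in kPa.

Eq. 1: 1.3(8.5) + 1.6(1.8) + 0.6(5.9) = 11.1 + 2.9 + 3.5 = 17.5
Eq. 2: 1.35(8.5) + 0.3(5.9) + 0.3(1.8) + 0.3(3.9) = 11.5 + 1.8 + 0.5 + 1.2 = 15.0
Eq. 3: 1.35(8.5) = 11.5
Eq. 4: 1.25(8.5) + 0.6(3.9) + 0.6(5.9) = 16.5
Eq. 5: 1.0(8.5) - 1.0(3.9) = 8.5 - 3.9 = 4.6
Eq. 6: 1.35(8.5) + 1.5(5.9) + 0.2(1.8) = 20.7
Combination 6 governs: p_u = 20.7 kPa.

20.7 kPa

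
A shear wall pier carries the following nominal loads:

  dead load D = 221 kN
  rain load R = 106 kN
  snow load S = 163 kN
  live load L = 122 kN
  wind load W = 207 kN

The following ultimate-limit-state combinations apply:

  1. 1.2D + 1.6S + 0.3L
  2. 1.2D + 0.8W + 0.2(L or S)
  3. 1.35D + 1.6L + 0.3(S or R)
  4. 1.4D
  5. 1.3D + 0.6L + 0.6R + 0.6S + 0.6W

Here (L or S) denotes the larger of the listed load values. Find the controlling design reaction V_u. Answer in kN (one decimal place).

646.1 kN

(L or S) → S = 163 kN; (S or R) → S = 163 kN.
1. 1.2(221) + 1.6(163) + 0.3(122) = 562.6
2. 1.2(221) + 0.8(207) + 0.2(163) = 463.4
3. 1.35(221) + 1.6(122) + 0.3(163) = 542.5
4. 1.4(221) = 309.4
5. 1.3(221) + 0.6(122) + 0.6(106) + 0.6(163) + 0.6(207) = 646.1
Maximum is from combination 5.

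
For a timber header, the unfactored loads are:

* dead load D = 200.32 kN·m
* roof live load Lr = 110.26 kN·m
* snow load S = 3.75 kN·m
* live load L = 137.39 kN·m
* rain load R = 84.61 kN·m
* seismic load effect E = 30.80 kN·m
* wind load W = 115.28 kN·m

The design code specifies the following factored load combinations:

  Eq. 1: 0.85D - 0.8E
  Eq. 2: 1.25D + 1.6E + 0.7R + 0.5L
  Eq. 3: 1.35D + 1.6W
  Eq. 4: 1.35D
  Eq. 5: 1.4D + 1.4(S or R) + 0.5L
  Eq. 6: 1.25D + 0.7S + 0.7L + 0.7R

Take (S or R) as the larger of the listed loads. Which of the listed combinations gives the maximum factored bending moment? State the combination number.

Combination 5

(S or R) → R = 84.61 kN·m.
Eq. 1: 0.85(200.32) - 0.8(30.80) = 170.27 - 24.64 = 145.63
Eq. 2: 1.25(200.32) + 1.6(30.80) + 0.7(84.61) + 0.5(137.39) = 427.60
Eq. 3: 1.35(200.32) + 1.6(115.28) = 270.43 + 184.45 = 454.88
Eq. 4: 1.35(200.32) = 270.43
Eq. 5: 1.4(200.32) + 1.4(84.61) + 0.5(137.39) = 280.45 + 118.45 + 68.70 = 467.60
Eq. 6: 1.25(200.32) + 0.7(3.75) + 0.7(137.39) + 0.7(84.61) = 250.40 + 2.63 + 96.17 + 59.23 = 408.43
The largest value is 467.60 kN·m from combination 5.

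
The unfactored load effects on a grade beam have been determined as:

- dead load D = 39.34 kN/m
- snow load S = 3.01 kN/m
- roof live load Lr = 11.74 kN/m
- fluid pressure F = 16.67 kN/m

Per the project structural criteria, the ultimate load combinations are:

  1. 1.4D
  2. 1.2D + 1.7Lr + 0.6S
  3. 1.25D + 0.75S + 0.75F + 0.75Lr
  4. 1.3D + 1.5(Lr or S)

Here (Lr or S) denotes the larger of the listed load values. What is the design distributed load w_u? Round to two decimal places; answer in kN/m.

(Lr or S) → Lr = 11.74 kN/m.
1. 1.4(39.34) = 55.08
2. 1.2(39.34) + 1.7(11.74) + 0.6(3.01) = 68.97
3. 1.25(39.34) + 0.75(3.01) + 0.75(16.67) + 0.75(11.74) = 72.74
4. 1.3(39.34) + 1.5(11.74) = 51.14 + 17.61 = 68.75
The controlling combination is 3, giving 72.74 kN/m.

72.74 kN/m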